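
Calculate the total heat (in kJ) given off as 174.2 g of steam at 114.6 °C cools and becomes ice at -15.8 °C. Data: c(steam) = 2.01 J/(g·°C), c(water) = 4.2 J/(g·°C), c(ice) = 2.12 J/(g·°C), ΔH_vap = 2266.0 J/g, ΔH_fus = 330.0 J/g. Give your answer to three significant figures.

q1 (cool steam 114.6→100 °C): 174.2 × 2.01 × 14.6 = 5112 J
q2 (condense at 100 °C): 174.2 × 2266.0 = 394737 J
q3 (cool water 100→0 °C): 174.2 × 4.2 × 100.0 = 73164 J
q4 (freeze at 0 °C): 174.2 × 330.0 = 57486 J
q5 (cool ice 0→-15.8 °C): 174.2 × 2.12 × 15.8 = 5835 J
Total: 5112 + 394737 + 73164 + 57486 + 5835 = 536334 J = 536 kJ

q = 536 kJ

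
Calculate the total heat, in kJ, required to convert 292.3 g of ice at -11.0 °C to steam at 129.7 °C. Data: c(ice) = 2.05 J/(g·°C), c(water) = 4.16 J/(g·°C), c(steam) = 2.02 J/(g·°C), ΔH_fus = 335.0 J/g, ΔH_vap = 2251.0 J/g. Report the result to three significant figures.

q1 (heat ice -11.0→0.0 °C): 292.3 × 2.05 × 11.0 = 6591 J
q2 (melt at 0 °C): 292.3 × 335.0 = 97921 J
q3 (heat water 0.0→100.0 °C): 292.3 × 4.16 × 100.0 = 121597 J
q4 (vaporize at 100 °C): 292.3 × 2251.0 = 657967 J
q5 (heat steam 100.0→129.7 °C): 292.3 × 2.02 × 29.7 = 17536 J
Total: 6591 + 97921 + 121597 + 657967 + 17536 = 901612 J = 902 kJ

q = 902 kJ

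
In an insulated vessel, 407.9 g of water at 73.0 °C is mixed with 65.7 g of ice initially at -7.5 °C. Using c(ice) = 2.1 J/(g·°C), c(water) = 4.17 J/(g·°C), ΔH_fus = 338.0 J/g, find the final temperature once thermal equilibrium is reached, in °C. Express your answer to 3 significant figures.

Heat to bring ice to 0 °C and melt it: q₁ = 65.7×2.1×7.5 + 65.7×338.0 = 23241 J
Heat the water can supply cooling to 0 °C: 407.9×4.17×73.0 = 124169 J > q₁, so all ice melts.
Energy balance: 407.9×4.17×(73.0 − T) = 23241 + 65.7×4.17×(T − 0)
1700.943(73.0 − T) = 23241 + 273.969 T
124169 − 23241 = 1974.912 T
T = 100928 / 1974.912 = 51.11 °C

T_f = 51.1 °C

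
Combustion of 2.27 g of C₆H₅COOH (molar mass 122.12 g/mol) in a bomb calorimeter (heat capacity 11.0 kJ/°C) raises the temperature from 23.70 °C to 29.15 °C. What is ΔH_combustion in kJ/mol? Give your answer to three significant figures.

ΔH = -3230 kJ/mol

ΔT = 29.15 − 23.70 = 5.45 °C
q_cal = C_cal × ΔT = 11.0 × 5.45 = 59.95 kJ
n = 2.27 / 122.12 = 0.018588 mol
q_rxn = −q_cal = -59.95 kJ
ΔH = -59.95 / 0.018588 = -3225 kJ/mol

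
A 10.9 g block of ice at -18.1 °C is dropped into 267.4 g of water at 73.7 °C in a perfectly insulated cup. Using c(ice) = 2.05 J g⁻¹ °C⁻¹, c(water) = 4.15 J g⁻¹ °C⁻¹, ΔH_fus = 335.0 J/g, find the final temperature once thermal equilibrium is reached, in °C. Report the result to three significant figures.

Heat to bring ice to 0 °C and melt it: q₁ = 10.9×2.05×18.1 + 10.9×335.0 = 4055.9 J
Heat the water can supply cooling to 0 °C: 267.4×4.15×73.7 = 81785.6 J > q₁, so all ice melts.
Energy balance: 267.4×4.15×(73.7 − T) = 4055.9 + 10.9×4.15×(T − 0)
1109.71(73.7 − T) = 4055.9 + 45.235 T
81785.6 − 4055.9 = 1154.945 T
T = 77729.7 / 1154.945 = 67.30 °C

T_f = 67.3 °C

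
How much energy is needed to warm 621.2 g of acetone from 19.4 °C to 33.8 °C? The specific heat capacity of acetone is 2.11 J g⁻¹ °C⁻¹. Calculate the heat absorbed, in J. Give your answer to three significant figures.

q = 18900 J

q = m c ΔT = 621.2 × 2.11 × (33.8 − 19.4)
q = 621.2 × 2.11 × 14.4 = 18870 J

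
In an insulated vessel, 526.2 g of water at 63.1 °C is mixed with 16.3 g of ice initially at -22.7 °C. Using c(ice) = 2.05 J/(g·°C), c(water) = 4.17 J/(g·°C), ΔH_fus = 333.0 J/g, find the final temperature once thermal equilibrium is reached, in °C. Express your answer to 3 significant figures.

Heat to bring ice to 0 °C and melt it: q₁ = 16.3×2.05×22.7 + 16.3×333.0 = 6186.4 J
Heat the water can supply cooling to 0 °C: 526.2×4.17×63.1 = 138457 J > q₁, so all ice melts.
Energy balance: 526.2×4.17×(63.1 − T) = 6186.4 + 16.3×4.17×(T − 0)
2194.254(63.1 − T) = 6186.4 + 67.971 T
138457 − 6186.4 = 2262.225 T
T = 132270.6 / 2262.225 = 58.47 °C

T_f = 58.5 °C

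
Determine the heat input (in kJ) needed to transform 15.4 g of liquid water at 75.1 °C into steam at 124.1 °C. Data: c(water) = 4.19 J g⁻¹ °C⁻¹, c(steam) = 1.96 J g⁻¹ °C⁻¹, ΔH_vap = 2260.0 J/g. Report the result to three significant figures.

q = 37.1 kJ

q1 (heat water 75.1→100.0 °C): 15.4 × 4.19 × 24.9 = 1607 J
q2 (vaporize at 100 °C): 15.4 × 2260.0 = 34804 J
q3 (heat steam 100.0→124.1 °C): 15.4 × 1.96 × 24.1 = 727 J
Total: 1607 + 34804 + 727 = 37138 J = 37.1 kJ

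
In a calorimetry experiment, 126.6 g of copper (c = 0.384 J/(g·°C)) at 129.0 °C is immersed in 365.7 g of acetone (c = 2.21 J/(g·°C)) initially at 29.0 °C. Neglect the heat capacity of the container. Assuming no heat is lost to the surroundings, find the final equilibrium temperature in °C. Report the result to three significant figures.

Heat lost by copper = heat gained by acetone.
(126.6)(0.384)(129.0 − T) = (365.7)(2.21)(T − 29.0)
48.6144 (129.0 − T) = 808.197 (T − 29.0)
6271.3 − 48.6144 T = 808.197 T − 23438
29709.3 = 856.8114 T
T = 34.67 °C

T_f = 34.7 °C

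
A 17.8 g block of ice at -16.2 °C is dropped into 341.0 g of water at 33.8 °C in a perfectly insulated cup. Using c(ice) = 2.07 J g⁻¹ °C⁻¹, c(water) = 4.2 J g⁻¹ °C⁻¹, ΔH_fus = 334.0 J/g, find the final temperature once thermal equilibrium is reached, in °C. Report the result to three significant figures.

T_f = 27.8 °C

Heat to bring ice to 0 °C and melt it: q₁ = 17.8×2.07×16.2 + 17.8×334.0 = 6542.1 J
Heat the water can supply cooling to 0 °C: 341.0×4.2×33.8 = 48408.4 J > q₁, so all ice melts.
Energy balance: 341.0×4.2×(33.8 − T) = 6542.1 + 17.8×4.2×(T − 0)
1432.2(33.8 − T) = 6542.1 + 74.76 T
48408.4 − 6542.1 = 1506.96 T
T = 41866.3 / 1506.96 = 27.78 °C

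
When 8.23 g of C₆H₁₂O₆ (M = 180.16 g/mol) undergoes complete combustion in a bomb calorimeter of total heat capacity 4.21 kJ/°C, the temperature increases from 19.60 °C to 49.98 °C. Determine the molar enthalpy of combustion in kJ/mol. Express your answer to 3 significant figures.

ΔT = 49.98 − 19.60 = 30.38 °C
q_cal = C_cal × ΔT = 4.21 × 30.38 = 127.8998 kJ
n = 8.23 / 180.16 = 0.04568 mol
q_rxn = −q_cal = -127.8998 kJ
ΔH = -127.8998 / 0.04568 = -2800 kJ/mol

ΔH = -2800 kJ/mol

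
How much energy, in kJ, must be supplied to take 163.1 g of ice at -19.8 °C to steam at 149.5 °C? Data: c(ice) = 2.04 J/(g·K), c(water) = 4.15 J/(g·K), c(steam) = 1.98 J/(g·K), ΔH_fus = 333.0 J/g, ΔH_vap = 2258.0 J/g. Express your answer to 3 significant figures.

q1 (heat ice -19.8→0.0 °C): 163.1 × 2.04 × 19.8 = 6588 J
q2 (melt at 0 °C): 163.1 × 333.0 = 54312 J
q3 (heat water 0.0→100.0 °C): 163.1 × 4.15 × 100.0 = 67687 J
q4 (vaporize at 100 °C): 163.1 × 2258.0 = 368280 J
q5 (heat steam 100.0→149.5 °C): 163.1 × 1.98 × 49.5 = 15985 J
Total: 6588 + 54312 + 67687 + 368280 + 15985 = 512852 J = 513 kJ

q = 513 kJ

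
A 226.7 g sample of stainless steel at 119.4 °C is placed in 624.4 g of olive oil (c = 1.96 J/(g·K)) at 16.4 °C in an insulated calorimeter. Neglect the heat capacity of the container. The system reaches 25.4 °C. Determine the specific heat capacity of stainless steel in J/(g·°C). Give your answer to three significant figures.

q_gained = (624.4 × 1.96) × (25.4 − 16.4) = 11010 J
q_lost = 226.7 × c × (119.4 − 25.4) = 21309.8 c
Set equal: c = 11010 / 21309.8 = 0.517 J/(g·°C)

c = 0.517 J/(g·°C)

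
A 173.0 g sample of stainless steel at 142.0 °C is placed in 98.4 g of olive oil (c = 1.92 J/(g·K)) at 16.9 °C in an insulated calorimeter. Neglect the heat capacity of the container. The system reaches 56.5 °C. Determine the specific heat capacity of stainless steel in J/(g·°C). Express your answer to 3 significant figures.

q_gained = (98.4 × 1.92) × (56.5 − 16.9) = 7482 J
q_lost = 173.0 × c × (142.0 − 56.5) = 14791.5 c
Set equal: c = 7482 / 14791.5 = 0.506 J/(g·°C)

c = 0.506 J/(g·°C)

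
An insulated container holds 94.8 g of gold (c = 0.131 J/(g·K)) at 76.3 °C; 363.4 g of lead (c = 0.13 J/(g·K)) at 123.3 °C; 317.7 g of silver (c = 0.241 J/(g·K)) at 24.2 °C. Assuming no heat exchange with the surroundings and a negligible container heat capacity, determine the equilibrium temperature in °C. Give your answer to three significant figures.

Σ mᵢcᵢ(T − Tᵢ) = 0  ⇒  T = Σ mᵢcᵢTᵢ / Σ mᵢcᵢ
Σ mᵢcᵢ = 94.8×0.131 + 363.4×0.13 + 317.7×0.241 = 136.2265
Σ mᵢcᵢTᵢ = 12.4188×76.3 + 47.242×123.3 + 76.5657×24.2 = 8625.4
T = 8625.4 / 136.2265 = 63.32 °C

T_f = 63.3 °C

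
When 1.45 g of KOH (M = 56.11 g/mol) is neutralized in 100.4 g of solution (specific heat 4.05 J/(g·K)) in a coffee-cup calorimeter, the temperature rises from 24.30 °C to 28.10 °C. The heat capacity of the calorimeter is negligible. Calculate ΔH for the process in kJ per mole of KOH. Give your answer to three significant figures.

ΔH = -59.8 kJ/mol

|ΔT| = |28.10 − 24.30| = 3.80 °C
|q_surr| = (100.4 × 4.05) × 3.80 = 406.62 × 3.80 = 1545 J
n(KOH) = 1.45 / 56.11 = 0.02584 mol
Temperature rose, so q_rxn = −|q_surr| = -1.545 kJ
ΔH = q_rxn / n = -59.79 kJ/mol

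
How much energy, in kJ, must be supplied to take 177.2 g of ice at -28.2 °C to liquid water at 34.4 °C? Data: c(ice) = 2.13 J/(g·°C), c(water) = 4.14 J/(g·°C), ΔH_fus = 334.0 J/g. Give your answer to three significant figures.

q = 95.1 kJ

q1 (heat ice -28.2→0.0 °C): 177.2 × 2.13 × 28.2 = 10644 J
q2 (melt at 0 °C): 177.2 × 334.0 = 59185 J
q3 (heat water 0.0→34.4 °C): 177.2 × 4.14 × 34.4 = 25236 J
Total: 10644 + 59185 + 25236 = 95065 J = 95.1 kJ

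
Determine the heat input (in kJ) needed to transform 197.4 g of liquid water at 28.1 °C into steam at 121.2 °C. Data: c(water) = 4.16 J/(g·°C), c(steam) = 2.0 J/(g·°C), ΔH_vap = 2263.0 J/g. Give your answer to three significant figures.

q1 (heat water 28.1→100.0 °C): 197.4 × 4.16 × 71.9 = 59043 J
q2 (vaporize at 100 °C): 197.4 × 2263.0 = 446716 J
q3 (heat steam 100.0→121.2 °C): 197.4 × 2.0 × 21.2 = 8370 J
Total: 59043 + 446716 + 8370 = 514129 J = 514 kJ

q = 514 kJ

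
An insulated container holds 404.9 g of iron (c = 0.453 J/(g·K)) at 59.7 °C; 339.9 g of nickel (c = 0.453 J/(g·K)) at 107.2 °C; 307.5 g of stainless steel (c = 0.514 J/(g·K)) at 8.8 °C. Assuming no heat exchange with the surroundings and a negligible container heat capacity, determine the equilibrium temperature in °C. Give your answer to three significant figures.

T_f = 58.2 °C

Σ mᵢcᵢ(T − Tᵢ) = 0  ⇒  T = Σ mᵢcᵢTᵢ / Σ mᵢcᵢ
Σ mᵢcᵢ = 404.9×0.453 + 339.9×0.453 + 307.5×0.514 = 495.4494
Σ mᵢcᵢTᵢ = 183.4197×59.7 + 153.9747×107.2 + 158.055×8.8 = 28847
T = 28847 / 495.4494 = 58.22 °C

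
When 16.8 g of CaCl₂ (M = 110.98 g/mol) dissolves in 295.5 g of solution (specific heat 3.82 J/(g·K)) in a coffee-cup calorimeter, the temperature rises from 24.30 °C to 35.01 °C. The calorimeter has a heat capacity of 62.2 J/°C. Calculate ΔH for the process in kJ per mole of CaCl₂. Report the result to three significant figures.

ΔH = -84.3 kJ/mol

|ΔT| = |35.01 − 24.30| = 10.71 °C
|q_surr| = (295.5 × 3.82 + 62.2) × 10.71 = 1191.01 × 10.71 = 12760 J
n(CaCl₂) = 16.8 / 110.98 = 0.1514 mol
Temperature rose, so q_rxn = −|q_surr| = -12.76 kJ
ΔH = q_rxn / n = -84.28 kJ/mol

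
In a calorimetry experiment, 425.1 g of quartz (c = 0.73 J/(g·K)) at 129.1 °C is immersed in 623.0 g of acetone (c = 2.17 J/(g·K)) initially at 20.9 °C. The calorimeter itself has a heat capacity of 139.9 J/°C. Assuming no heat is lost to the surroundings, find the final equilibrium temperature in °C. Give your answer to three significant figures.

T_f = 39.5 °C

Heat lost by quartz = heat gained by acetone + calorimeter.
(425.1)(0.73)(129.1 − T) = [(623.0)(2.17) + 139.9](T − 20.9)
310.323 (129.1 − T) = 1491.81 (T − 20.9)
40063 − 310.323 T = 1491.81 T − 31179
71242 = 1802.133 T
T = 39.53 °C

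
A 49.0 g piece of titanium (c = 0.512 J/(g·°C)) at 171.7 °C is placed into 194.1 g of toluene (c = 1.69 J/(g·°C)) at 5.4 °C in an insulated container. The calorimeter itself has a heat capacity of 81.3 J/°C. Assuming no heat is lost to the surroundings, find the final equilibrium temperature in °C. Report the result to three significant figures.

Heat lost by titanium = heat gained by toluene + calorimeter.
(49.0)(0.512)(171.7 − T) = [(194.1)(1.69) + 81.3](T − 5.4)
25.088 (171.7 − T) = 409.329 (T − 5.4)
4307.6 − 25.088 T = 409.329 T − 2210.4
6518.0 = 434.417 T
T = 15.00 °C

T_f = 15.0 °C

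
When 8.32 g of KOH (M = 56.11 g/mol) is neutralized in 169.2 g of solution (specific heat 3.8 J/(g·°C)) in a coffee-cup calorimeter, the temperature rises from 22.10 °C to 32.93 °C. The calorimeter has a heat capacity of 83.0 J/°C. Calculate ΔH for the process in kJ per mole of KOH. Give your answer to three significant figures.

ΔH = -53.0 kJ/mol

|ΔT| = |32.93 − 22.10| = 10.83 °C
|q_surr| = (169.2 × 3.8 + 83.0) × 10.83 = 725.96 × 10.83 = 7862 J
n(KOH) = 8.32 / 56.11 = 0.1483 mol
Temperature rose, so q_rxn = −|q_surr| = -7.862 kJ
ΔH = q_rxn / n = -53.01 kJ/mol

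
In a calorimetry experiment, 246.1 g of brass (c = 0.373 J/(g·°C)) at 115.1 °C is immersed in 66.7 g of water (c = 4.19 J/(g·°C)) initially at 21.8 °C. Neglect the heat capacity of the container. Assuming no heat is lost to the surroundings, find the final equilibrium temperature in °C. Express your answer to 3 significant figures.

T_f = 44.9 °C

Heat lost by brass = heat gained by water.
(246.1)(0.373)(115.1 − T) = (66.7)(4.19)(T − 21.8)
91.7953 (115.1 − T) = 279.473 (T − 21.8)
10566 − 91.7953 T = 279.473 T − 6092.5
16658.5 = 371.2683 T
T = 44.87 °C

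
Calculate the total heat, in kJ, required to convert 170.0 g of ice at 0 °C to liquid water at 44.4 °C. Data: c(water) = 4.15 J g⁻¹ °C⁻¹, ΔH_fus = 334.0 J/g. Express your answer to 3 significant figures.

q1 (melt at 0 °C): 170.0 × 334.0 = 56780 J
q2 (heat water 0.0→44.4 °C): 170.0 × 4.15 × 44.4 = 31324 J
Total: 56780 + 31324 = 88104 J = 88.1 kJ

q = 88.1 kJ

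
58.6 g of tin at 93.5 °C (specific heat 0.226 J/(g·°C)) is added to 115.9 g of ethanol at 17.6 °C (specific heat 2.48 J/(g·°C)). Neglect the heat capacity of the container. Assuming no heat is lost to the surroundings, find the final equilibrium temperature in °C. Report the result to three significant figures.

T_f = 20.9 °C

Heat lost by tin = heat gained by ethanol.
(58.6)(0.226)(93.5 − T) = (115.9)(2.48)(T − 17.6)
13.2436 (93.5 − T) = 287.432 (T − 17.6)
1238.3 − 13.2436 T = 287.432 T − 5058.8
6297.1 = 300.6756 T
T = 20.94 °C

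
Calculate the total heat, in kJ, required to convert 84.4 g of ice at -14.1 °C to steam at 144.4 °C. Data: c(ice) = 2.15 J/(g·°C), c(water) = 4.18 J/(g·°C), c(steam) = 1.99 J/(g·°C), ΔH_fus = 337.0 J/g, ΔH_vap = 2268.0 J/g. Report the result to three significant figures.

q = 265 kJ

q1 (heat ice -14.1→0.0 °C): 84.4 × 2.15 × 14.1 = 2559 J
q2 (melt at 0 °C): 84.4 × 337.0 = 28443 J
q3 (heat water 0.0→100.0 °C): 84.4 × 4.18 × 100.0 = 35279 J
q4 (vaporize at 100 °C): 84.4 × 2268.0 = 191419 J
q5 (heat steam 100.0→144.4 °C): 84.4 × 1.99 × 44.4 = 7457 J
Total: 2559 + 28443 + 35279 + 191419 + 7457 = 265157 J = 265 kJ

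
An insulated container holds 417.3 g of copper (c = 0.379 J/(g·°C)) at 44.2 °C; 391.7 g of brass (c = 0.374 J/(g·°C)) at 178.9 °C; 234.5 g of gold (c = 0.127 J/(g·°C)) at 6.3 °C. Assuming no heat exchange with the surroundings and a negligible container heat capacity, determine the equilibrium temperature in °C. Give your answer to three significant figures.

T_f = 99.8 °C

Σ mᵢcᵢ(T − Tᵢ) = 0  ⇒  T = Σ mᵢcᵢTᵢ / Σ mᵢcᵢ
Σ mᵢcᵢ = 417.3×0.379 + 391.7×0.374 + 234.5×0.127 = 334.4340
Σ mᵢcᵢTᵢ = 158.1567×44.2 + 146.4958×178.9 + 29.7815×6.3 = 33386
T = 33386 / 334.4340 = 99.83 °C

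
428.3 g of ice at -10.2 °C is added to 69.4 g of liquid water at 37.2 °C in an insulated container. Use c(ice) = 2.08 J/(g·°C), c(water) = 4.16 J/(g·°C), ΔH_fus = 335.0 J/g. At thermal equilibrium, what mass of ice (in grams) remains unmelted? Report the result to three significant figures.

m_ice remaining = 423 g

Heat to warm all ice to 0 °C: 428.3×2.08×10.2 = 9086.8 J
Heat released by water cooling to 0 °C: 69.4×4.16×37.2 = 10740 J
10740 J < 9086.8 + 428.3×335.0 = 152567.3 J, so not all ice melts; final T = 0 °C.
Heat left for melting: 10740 − 9086.8 = 1653.2 J
Mass melted = 1653.2 / 335.0 = 4.935 g
Ice remaining = 428.3 − 4.935 = 423.365 g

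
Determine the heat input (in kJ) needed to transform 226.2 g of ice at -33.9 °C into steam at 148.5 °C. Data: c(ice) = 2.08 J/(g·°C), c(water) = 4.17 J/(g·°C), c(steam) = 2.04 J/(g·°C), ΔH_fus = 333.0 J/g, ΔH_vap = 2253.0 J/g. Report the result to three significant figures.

q1 (heat ice -33.9→0.0 °C): 226.2 × 2.08 × 33.9 = 15950 J
q2 (melt at 0 °C): 226.2 × 333.0 = 75325 J
q3 (heat water 0.0→100.0 °C): 226.2 × 4.17 × 100.0 = 94325 J
q4 (vaporize at 100 °C): 226.2 × 2253.0 = 509629 J
q5 (heat steam 100.0→148.5 °C): 226.2 × 2.04 × 48.5 = 22380 J
Total: 15950 + 75325 + 94325 + 509629 + 22380 = 717609 J = 718 kJ

q = 718 kJ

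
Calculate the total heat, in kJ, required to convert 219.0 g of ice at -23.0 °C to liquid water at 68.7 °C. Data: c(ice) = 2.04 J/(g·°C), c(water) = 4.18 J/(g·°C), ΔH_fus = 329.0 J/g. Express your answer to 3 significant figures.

q = 145 kJ

q1 (heat ice -23.0→0.0 °C): 219.0 × 2.04 × 23.0 = 10275 J
q2 (melt at 0 °C): 219.0 × 329.0 = 72051 J
q3 (heat water 0.0→68.7 °C): 219.0 × 4.18 × 68.7 = 62889 J
Total: 10275 + 72051 + 62889 = 145215 J = 145 kJ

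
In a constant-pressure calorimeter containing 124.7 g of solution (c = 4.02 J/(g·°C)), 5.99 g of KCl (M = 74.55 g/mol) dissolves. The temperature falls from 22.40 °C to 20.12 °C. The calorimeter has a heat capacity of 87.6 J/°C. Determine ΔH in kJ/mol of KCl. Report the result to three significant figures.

ΔH = 16.7 kJ/mol

|ΔT| = |20.12 − 22.40| = 2.28 °C
|q_surr| = (124.7 × 4.02 + 87.6) × 2.28 = 588.894 × 2.28 = 1343 J
n(KCl) = 5.99 / 74.55 = 0.08035 mol
Temperature fell, so q_rxn = +|q_surr| = 1.343 kJ
ΔH = q_rxn / n = 16.71 kJ/mol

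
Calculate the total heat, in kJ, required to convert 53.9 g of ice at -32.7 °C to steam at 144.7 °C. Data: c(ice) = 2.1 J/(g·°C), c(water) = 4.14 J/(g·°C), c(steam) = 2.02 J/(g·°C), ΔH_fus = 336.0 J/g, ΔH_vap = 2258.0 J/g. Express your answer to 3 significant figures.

q = 171 kJ

q1 (heat ice -32.7→0.0 °C): 53.9 × 2.1 × 32.7 = 3701 J
q2 (melt at 0 °C): 53.9 × 336.0 = 18110 J
q3 (heat water 0.0→100.0 °C): 53.9 × 4.14 × 100.0 = 22315 J
q4 (vaporize at 100 °C): 53.9 × 2258.0 = 121706 J
q5 (heat steam 100.0→144.7 °C): 53.9 × 2.02 × 44.7 = 4867 J
Total: 3701 + 18110 + 22315 + 121706 + 4867 = 170699 J = 171 kJ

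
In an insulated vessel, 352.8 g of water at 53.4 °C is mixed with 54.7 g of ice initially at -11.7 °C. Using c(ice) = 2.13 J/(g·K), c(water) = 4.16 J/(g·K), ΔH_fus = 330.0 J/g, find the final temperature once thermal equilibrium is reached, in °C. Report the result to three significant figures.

T_f = 34.8 °C

Heat to bring ice to 0 °C and melt it: q₁ = 54.7×2.13×11.7 + 54.7×330.0 = 19414 J
Heat the water can supply cooling to 0 °C: 352.8×4.16×53.4 = 78372.4 J > q₁, so all ice melts.
Energy balance: 352.8×4.16×(53.4 − T) = 19414 + 54.7×4.16×(T − 0)
1467.648(53.4 − T) = 19414 + 227.552 T
78372.4 − 19414 = 1695.200 T
T = 58958.4 / 1695.200 = 34.78 °C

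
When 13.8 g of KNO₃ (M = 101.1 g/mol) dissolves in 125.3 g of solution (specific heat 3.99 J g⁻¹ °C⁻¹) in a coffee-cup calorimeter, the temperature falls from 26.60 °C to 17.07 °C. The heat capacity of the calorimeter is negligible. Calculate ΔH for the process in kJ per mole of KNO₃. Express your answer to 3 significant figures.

ΔH = 34.9 kJ/mol

|ΔT| = |17.07 − 26.60| = 9.53 °C
|q_surr| = (125.3 × 3.99) × 9.53 = 499.947 × 9.53 = 4764 J
n(KNO₃) = 13.8 / 101.1 = 0.1365 mol
Temperature fell, so q_rxn = +|q_surr| = 4.764 kJ
ΔH = q_rxn / n = 34.90 kJ/mol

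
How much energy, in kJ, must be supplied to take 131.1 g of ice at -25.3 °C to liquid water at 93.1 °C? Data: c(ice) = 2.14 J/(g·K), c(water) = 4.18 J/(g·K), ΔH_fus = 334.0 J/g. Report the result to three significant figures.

q1 (heat ice -25.3→0.0 °C): 131.1 × 2.14 × 25.3 = 7098 J
q2 (melt at 0 °C): 131.1 × 334.0 = 43787 J
q3 (heat water 0.0→93.1 °C): 131.1 × 4.18 × 93.1 = 51019 J
Total: 7098 + 43787 + 51019 = 101904 J = 102 kJ

q = 102 kJ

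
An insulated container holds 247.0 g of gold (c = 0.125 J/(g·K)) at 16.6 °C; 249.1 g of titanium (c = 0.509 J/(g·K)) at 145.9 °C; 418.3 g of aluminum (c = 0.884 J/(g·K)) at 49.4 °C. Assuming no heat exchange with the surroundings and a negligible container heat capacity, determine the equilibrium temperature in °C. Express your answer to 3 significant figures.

T_f = 70.7 °C

Σ mᵢcᵢ(T − Tᵢ) = 0  ⇒  T = Σ mᵢcᵢTᵢ / Σ mᵢcᵢ
Σ mᵢcᵢ = 247.0×0.125 + 249.1×0.509 + 418.3×0.884 = 527.4441
Σ mᵢcᵢTᵢ = 30.875×16.6 + 126.7919×145.9 + 369.7772×49.4 = 37278
T = 37278 / 527.4441 = 70.68 °C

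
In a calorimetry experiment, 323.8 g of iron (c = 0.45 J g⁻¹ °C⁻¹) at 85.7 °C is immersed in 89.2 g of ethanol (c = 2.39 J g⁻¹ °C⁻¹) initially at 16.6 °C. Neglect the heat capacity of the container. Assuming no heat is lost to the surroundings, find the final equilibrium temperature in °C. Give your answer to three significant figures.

T_f = 44.7 °C

Heat lost by iron = heat gained by ethanol.
(323.8)(0.45)(85.7 − T) = (89.2)(2.39)(T − 16.6)
145.71 (85.7 − T) = 213.188 (T − 16.6)
12487 − 145.71 T = 213.188 T − 3538.9
16025.9 = 358.898 T
T = 44.65 °C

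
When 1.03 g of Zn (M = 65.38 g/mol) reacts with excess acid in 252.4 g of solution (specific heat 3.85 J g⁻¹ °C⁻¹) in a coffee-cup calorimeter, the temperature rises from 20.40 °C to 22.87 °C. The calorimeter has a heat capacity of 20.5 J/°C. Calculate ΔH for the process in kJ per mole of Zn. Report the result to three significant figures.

ΔH = -156 kJ/mol

|ΔT| = |22.87 − 20.40| = 2.47 °C
|q_surr| = (252.4 × 3.85 + 20.5) × 2.47 = 992.24 × 2.47 = 2451 J
n(Zn) = 1.03 / 65.38 = 0.01575 mol
Temperature rose, so q_rxn = −|q_surr| = -2.451 kJ
ΔH = q_rxn / n = -155.6 kJ/mol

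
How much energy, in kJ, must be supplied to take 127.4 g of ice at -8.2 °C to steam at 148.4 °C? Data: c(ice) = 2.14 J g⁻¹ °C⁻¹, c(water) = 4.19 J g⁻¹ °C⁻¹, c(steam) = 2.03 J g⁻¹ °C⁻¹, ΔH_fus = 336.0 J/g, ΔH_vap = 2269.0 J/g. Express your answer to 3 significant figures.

q = 400 kJ

q1 (heat ice -8.2→0.0 °C): 127.4 × 2.14 × 8.2 = 2236 J
q2 (melt at 0 °C): 127.4 × 336.0 = 42806 J
q3 (heat water 0.0→100.0 °C): 127.4 × 4.19 × 100.0 = 53381 J
q4 (vaporize at 100 °C): 127.4 × 2269.0 = 289071 J
q5 (heat steam 100.0→148.4 °C): 127.4 × 2.03 × 48.4 = 12517 J
Total: 2236 + 42806 + 53381 + 289071 + 12517 = 400011 J = 400 kJ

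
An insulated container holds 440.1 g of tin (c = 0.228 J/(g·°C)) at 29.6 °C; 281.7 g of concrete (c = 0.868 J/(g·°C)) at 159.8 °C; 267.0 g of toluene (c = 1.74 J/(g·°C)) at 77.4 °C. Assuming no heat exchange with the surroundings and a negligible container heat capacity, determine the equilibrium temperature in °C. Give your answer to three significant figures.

Σ mᵢcᵢ(T − Tᵢ) = 0  ⇒  T = Σ mᵢcᵢTᵢ / Σ mᵢcᵢ
Σ mᵢcᵢ = 440.1×0.228 + 281.7×0.868 + 267.0×1.74 = 809.4384
Σ mᵢcᵢTᵢ = 100.3428×29.6 + 244.5156×159.8 + 464.58×77.4 = 78002
T = 78002 / 809.4384 = 96.37 °C

T_f = 96.4 °C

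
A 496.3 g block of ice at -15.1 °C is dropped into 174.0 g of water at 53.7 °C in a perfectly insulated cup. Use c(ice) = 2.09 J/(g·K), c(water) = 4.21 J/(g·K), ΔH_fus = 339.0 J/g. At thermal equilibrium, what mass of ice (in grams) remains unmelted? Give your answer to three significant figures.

Heat to warm all ice to 0 °C: 496.3×2.09×15.1 = 15663 J
Heat released by water cooling to 0 °C: 174.0×4.21×53.7 = 39337 J
39337 J < 15663 + 496.3×339.0 = 183908.7 J, so not all ice melts; final T = 0 °C.
Heat left for melting: 39337 − 15663 = 23674 J
Mass melted = 23674 / 339.0 = 69.83 g
Ice remaining = 496.3 − 69.83 = 426.47 g

m_ice remaining = 426 g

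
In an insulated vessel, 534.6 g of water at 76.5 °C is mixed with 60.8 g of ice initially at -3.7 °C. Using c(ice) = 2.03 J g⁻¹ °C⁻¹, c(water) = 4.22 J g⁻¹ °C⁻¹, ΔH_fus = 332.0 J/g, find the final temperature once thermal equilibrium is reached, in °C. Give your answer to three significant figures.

Heat to bring ice to 0 °C and melt it: q₁ = 60.8×2.03×3.7 + 60.8×332.0 = 20642 J
Heat the water can supply cooling to 0 °C: 534.6×4.22×76.5 = 172585 J > q₁, so all ice melts.
Energy balance: 534.6×4.22×(76.5 − T) = 20642 + 60.8×4.22×(T − 0)
2256.012(76.5 − T) = 20642 + 256.576 T
172585 − 20642 = 2512.588 T
T = 151943 / 2512.588 = 60.47 °C

T_f = 60.5 °C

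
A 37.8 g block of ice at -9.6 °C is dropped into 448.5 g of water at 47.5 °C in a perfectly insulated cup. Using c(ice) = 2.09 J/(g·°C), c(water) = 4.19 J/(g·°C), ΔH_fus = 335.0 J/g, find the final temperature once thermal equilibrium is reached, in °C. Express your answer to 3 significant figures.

T_f = 37.2 °C

Heat to bring ice to 0 °C and melt it: q₁ = 37.8×2.09×9.6 + 37.8×335.0 = 13421 J
Heat the water can supply cooling to 0 °C: 448.5×4.19×47.5 = 89262.7 J > q₁, so all ice melts.
Energy balance: 448.5×4.19×(47.5 − T) = 13421 + 37.8×4.19×(T − 0)
1879.215(47.5 − T) = 13421 + 158.382 T
89262.7 − 13421 = 2037.597 T
T = 75841.7 / 2037.597 = 37.22 °C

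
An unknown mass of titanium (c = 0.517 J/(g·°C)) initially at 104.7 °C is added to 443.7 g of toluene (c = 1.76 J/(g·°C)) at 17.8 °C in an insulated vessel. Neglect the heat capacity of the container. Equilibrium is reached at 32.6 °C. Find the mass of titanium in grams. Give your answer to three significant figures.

m = 310 g

q_gained = (443.7 × 1.76) × (32.6 − 17.8) = 11560 J
q_lost = m × 0.517 × (104.7 − 32.6) = 37.2757 m
m = 11560 / 37.2757 = 310 g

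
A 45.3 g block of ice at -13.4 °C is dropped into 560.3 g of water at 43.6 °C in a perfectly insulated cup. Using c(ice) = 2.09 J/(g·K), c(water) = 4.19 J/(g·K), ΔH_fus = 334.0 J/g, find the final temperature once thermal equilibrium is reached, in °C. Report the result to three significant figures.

T_f = 33.9 °C

Heat to bring ice to 0 °C and melt it: q₁ = 45.3×2.09×13.4 + 45.3×334.0 = 16399 J
Heat the water can supply cooling to 0 °C: 560.3×4.19×43.6 = 102358 J > q₁, so all ice melts.
Energy balance: 560.3×4.19×(43.6 − T) = 16399 + 45.3×4.19×(T − 0)
2347.657(43.6 − T) = 16399 + 189.807 T
102358 − 16399 = 2537.464 T
T = 85959 / 2537.464 = 33.88 °C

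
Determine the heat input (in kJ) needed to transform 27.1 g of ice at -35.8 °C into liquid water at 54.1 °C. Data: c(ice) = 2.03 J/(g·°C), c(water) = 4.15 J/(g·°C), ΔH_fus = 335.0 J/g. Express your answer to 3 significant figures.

q = 17.1 kJ

q1 (heat ice -35.8→0.0 °C): 27.1 × 2.03 × 35.8 = 1969 J
q2 (melt at 0 °C): 27.1 × 335.0 = 9079 J
q3 (heat water 0.0→54.1 °C): 27.1 × 4.15 × 54.1 = 6084 J
Total: 1969 + 9079 + 6084 = 17132 J = 17.1 kJ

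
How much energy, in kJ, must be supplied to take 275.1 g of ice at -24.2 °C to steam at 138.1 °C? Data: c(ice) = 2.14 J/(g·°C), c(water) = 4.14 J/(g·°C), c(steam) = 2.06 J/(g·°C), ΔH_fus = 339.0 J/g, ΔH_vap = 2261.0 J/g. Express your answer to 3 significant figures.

q1 (heat ice -24.2→0.0 °C): 275.1 × 2.14 × 24.2 = 14247 J
q2 (melt at 0 °C): 275.1 × 339.0 = 93259 J
q3 (heat water 0.0→100.0 °C): 275.1 × 4.14 × 100.0 = 113891 J
q4 (vaporize at 100 °C): 275.1 × 2261.0 = 622001 J
q5 (heat steam 100.0→138.1 °C): 275.1 × 2.06 × 38.1 = 21591 J
Total: 14247 + 93259 + 113891 + 622001 + 21591 = 864989 J = 865 kJ

q = 865 kJ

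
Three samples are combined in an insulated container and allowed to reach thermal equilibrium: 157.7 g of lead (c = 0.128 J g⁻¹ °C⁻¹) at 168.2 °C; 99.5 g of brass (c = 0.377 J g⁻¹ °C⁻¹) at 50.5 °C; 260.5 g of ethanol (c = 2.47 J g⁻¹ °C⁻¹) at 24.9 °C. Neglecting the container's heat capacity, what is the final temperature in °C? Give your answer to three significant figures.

Σ mᵢcᵢ(T − Tᵢ) = 0  ⇒  T = Σ mᵢcᵢTᵢ / Σ mᵢcᵢ
Σ mᵢcᵢ = 157.7×0.128 + 99.5×0.377 + 260.5×2.47 = 701.1321
Σ mᵢcᵢTᵢ = 20.1856×168.2 + 37.5115×50.5 + 643.435×24.9 = 21311
T = 21311 / 701.1321 = 30.40 °C

T_f = 30.4 °C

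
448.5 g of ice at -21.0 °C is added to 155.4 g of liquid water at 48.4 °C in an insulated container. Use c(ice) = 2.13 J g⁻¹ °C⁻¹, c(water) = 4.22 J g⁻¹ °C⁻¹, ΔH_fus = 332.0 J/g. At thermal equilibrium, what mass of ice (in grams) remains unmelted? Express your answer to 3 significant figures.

m_ice remaining = 413 g

Heat to warm all ice to 0 °C: 448.5×2.13×21.0 = 20061 J
Heat released by water cooling to 0 °C: 155.4×4.22×48.4 = 31740 J
31740 J < 20061 + 448.5×332.0 = 168963 J, so not all ice melts; final T = 0 °C.
Heat left for melting: 31740 − 20061 = 11679 J
Mass melted = 11679 / 332.0 = 35.18 g
Ice remaining = 448.5 − 35.18 = 413.32 g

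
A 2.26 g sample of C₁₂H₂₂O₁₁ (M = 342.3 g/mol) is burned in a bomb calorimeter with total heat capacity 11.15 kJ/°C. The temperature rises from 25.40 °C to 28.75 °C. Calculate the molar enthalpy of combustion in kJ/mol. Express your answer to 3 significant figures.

ΔT = 28.75 − 25.40 = 3.35 °C
q_cal = C_cal × ΔT = 11.15 × 3.35 = 37.3525 kJ
n = 2.26 / 342.3 = 0.006602 mol
q_rxn = −q_cal = -37.3525 kJ
ΔH = -37.3525 / 0.006602 = -5658 kJ/mol

ΔH = -5660 kJ/mol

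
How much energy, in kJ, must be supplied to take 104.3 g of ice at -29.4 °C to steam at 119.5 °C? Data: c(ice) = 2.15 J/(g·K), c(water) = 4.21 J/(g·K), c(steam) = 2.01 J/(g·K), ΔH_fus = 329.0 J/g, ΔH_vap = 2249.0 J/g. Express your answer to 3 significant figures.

q1 (heat ice -29.4→0.0 °C): 104.3 × 2.15 × 29.4 = 6593 J
q2 (melt at 0 °C): 104.3 × 329.0 = 34315 J
q3 (heat water 0.0→100.0 °C): 104.3 × 4.21 × 100.0 = 43910 J
q4 (vaporize at 100 °C): 104.3 × 2249.0 = 234571 J
q5 (heat steam 100.0→119.5 °C): 104.3 × 2.01 × 19.5 = 4088 J
Total: 6593 + 34315 + 43910 + 234571 + 4088 = 323477 J = 323 kJ

q = 323 kJ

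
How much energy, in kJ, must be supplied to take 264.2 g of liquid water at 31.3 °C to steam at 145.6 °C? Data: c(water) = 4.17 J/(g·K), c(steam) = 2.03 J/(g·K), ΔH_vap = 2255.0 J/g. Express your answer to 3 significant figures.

q1 (heat water 31.3→100.0 °C): 264.2 × 4.17 × 68.7 = 75688 J
q2 (vaporize at 100 °C): 264.2 × 2255.0 = 595771 J
q3 (heat steam 100.0→145.6 °C): 264.2 × 2.03 × 45.6 = 24456 J
Total: 75688 + 595771 + 24456 = 695915 J = 696 kJ

q = 696 kJ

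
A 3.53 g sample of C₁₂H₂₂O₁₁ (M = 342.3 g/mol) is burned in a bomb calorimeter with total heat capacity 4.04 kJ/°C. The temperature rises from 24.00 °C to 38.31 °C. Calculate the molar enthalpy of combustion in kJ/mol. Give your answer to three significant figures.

ΔH = -5610 kJ/mol

ΔT = 38.31 − 24.00 = 14.31 °C
q_cal = C_cal × ΔT = 4.04 × 14.31 = 57.8124 kJ
n = 3.53 / 342.3 = 0.01031 mol
q_rxn = −q_cal = -57.8124 kJ
ΔH = -57.8124 / 0.01031 = -5607 kJ/mol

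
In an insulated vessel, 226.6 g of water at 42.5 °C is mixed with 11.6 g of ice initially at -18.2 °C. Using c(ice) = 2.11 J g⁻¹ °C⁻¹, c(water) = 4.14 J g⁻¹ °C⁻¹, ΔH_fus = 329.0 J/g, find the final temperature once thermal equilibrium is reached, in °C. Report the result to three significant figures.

T_f = 36.1 °C

Heat to bring ice to 0 °C and melt it: q₁ = 11.6×2.11×18.2 + 11.6×329.0 = 4261.9 J
Heat the water can supply cooling to 0 °C: 226.6×4.14×42.5 = 39870.3 J > q₁, so all ice melts.
Energy balance: 226.6×4.14×(42.5 − T) = 4261.9 + 11.6×4.14×(T − 0)
938.124(42.5 − T) = 4261.9 + 48.024 T
39870.3 − 4261.9 = 986.148 T
T = 35608.4 / 986.148 = 36.11 °C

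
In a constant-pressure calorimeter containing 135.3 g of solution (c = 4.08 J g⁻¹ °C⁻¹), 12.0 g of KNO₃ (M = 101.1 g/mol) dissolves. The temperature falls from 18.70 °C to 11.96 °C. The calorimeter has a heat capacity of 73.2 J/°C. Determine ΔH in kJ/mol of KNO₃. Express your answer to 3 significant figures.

|ΔT| = |11.96 − 18.70| = 6.74 °C
|q_surr| = (135.3 × 4.08 + 73.2) × 6.74 = 625.224 × 6.74 = 4214 J
n(KNO₃) = 12.0 / 101.1 = 0.1187 mol
Temperature fell, so q_rxn = +|q_surr| = 4.214 kJ
ΔH = q_rxn / n = 35.50 kJ/mol

ΔH = 35.5 kJ/mol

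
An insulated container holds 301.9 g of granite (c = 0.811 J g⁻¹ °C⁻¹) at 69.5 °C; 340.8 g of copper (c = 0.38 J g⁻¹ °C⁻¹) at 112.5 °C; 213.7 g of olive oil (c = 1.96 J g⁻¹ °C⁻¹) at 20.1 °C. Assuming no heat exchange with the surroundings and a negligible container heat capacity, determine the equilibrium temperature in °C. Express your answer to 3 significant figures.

Σ mᵢcᵢ(T − Tᵢ) = 0  ⇒  T = Σ mᵢcᵢTᵢ / Σ mᵢcᵢ
Σ mᵢcᵢ = 301.9×0.811 + 340.8×0.38 + 213.7×1.96 = 793.1969
Σ mᵢcᵢTᵢ = 244.8409×69.5 + 129.504×112.5 + 418.852×20.1 = 40005
T = 40005 / 793.1969 = 50.44 °C

T_f = 50.4 °C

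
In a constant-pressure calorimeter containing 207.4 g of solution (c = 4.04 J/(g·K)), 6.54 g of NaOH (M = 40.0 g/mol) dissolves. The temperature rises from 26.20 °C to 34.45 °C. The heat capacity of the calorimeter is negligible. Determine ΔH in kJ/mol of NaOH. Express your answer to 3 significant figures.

ΔH = -42.3 kJ/mol

|ΔT| = |34.45 − 26.20| = 8.25 °C
|q_surr| = (207.4 × 4.04) × 8.25 = 837.896 × 8.25 = 6913 J
n(NaOH) = 6.54 / 40.0 = 0.1635 mol
Temperature rose, so q_rxn = −|q_surr| = -6.913 kJ
ΔH = q_rxn / n = -42.28 kJ/mol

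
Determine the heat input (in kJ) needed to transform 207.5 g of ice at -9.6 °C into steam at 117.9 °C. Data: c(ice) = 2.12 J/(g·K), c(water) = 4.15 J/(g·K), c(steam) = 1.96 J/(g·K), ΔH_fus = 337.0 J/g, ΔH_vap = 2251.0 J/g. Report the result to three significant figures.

q = 635 kJ

q1 (heat ice -9.6→0.0 °C): 207.5 × 2.12 × 9.6 = 4223 J
q2 (melt at 0 °C): 207.5 × 337.0 = 69928 J
q3 (heat water 0.0→100.0 °C): 207.5 × 4.15 × 100.0 = 86113 J
q4 (vaporize at 100 °C): 207.5 × 2251.0 = 467083 J
q5 (heat steam 100.0→117.9 °C): 207.5 × 1.96 × 17.9 = 7280 J
Total: 4223 + 69928 + 86113 + 467083 + 7280 = 634627 J = 635 kJ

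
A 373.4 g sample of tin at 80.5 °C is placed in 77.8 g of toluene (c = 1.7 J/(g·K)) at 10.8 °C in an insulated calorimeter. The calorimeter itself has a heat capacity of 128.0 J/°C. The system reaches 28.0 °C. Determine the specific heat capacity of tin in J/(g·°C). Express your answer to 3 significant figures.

q_gained = (77.8 × 1.7 + 128.0) × (28.0 − 10.8) = 4476 J
q_lost = 373.4 × c × (80.5 − 28.0) = 19603.5 c
Set equal: c = 4476 / 19603.5 = 0.228 J/(g·°C)

c = 0.228 J/(g·°C)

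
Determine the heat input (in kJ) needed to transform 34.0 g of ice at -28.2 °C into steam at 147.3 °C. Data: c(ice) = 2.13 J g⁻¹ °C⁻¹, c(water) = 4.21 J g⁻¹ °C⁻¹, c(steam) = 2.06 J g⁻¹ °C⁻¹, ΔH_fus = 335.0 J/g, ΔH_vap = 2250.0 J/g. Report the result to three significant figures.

q1 (heat ice -28.2→0.0 °C): 34.0 × 2.13 × 28.2 = 2042 J
q2 (melt at 0 °C): 34.0 × 335.0 = 11390 J
q3 (heat water 0.0→100.0 °C): 34.0 × 4.21 × 100.0 = 14314 J
q4 (vaporize at 100 °C): 34.0 × 2250.0 = 76500 J
q5 (heat steam 100.0→147.3 °C): 34.0 × 2.06 × 47.3 = 3313 J
Total: 2042 + 11390 + 14314 + 76500 + 3313 = 107559 J = 108 kJ

q = 108 kJ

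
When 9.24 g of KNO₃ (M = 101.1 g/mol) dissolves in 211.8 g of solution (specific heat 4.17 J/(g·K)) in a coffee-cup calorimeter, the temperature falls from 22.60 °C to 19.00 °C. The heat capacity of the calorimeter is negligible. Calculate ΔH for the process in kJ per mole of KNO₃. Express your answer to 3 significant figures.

|ΔT| = |19.00 − 22.60| = 3.60 °C
|q_surr| = (211.8 × 4.17) × 3.60 = 883.206 × 3.60 = 3180 J
n(KNO₃) = 9.24 / 101.1 = 0.09139 mol
Temperature fell, so q_rxn = +|q_surr| = 3.180 kJ
ΔH = q_rxn / n = 34.80 kJ/mol

ΔH = 34.8 kJ/mol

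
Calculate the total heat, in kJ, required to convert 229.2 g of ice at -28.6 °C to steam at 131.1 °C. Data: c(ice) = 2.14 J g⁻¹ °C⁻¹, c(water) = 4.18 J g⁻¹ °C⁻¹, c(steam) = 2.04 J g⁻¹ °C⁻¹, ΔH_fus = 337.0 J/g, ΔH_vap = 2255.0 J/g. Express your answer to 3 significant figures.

q = 718 kJ

q1 (heat ice -28.6→0.0 °C): 229.2 × 2.14 × 28.6 = 14028 J
q2 (melt at 0 °C): 229.2 × 337.0 = 77240 J
q3 (heat water 0.0→100.0 °C): 229.2 × 4.18 × 100.0 = 95806 J
q4 (vaporize at 100 °C): 229.2 × 2255.0 = 516846 J
q5 (heat steam 100.0→131.1 °C): 229.2 × 2.04 × 31.1 = 14541 J
Total: 14028 + 77240 + 95806 + 516846 + 14541 = 718461 J = 718 kJ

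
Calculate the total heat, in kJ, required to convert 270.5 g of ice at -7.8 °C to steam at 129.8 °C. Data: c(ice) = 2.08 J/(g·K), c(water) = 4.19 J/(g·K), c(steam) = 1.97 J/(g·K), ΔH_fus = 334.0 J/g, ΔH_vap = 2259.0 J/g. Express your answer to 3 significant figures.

q = 835 kJ

q1 (heat ice -7.8→0.0 °C): 270.5 × 2.08 × 7.8 = 4389 J
q2 (melt at 0 °C): 270.5 × 334.0 = 90347 J
q3 (heat water 0.0→100.0 °C): 270.5 × 4.19 × 100.0 = 113340 J
q4 (vaporize at 100 °C): 270.5 × 2259.0 = 611060 J
q5 (heat steam 100.0→129.8 °C): 270.5 × 1.97 × 29.8 = 15880 J
Total: 4389 + 90347 + 113340 + 611060 + 15880 = 835016 J = 835 kJ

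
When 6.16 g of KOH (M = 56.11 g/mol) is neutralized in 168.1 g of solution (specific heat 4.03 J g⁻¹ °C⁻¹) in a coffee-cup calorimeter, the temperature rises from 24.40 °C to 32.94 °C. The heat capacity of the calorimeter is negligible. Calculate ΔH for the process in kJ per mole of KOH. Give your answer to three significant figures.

|ΔT| = |32.94 − 24.40| = 8.54 °C
|q_surr| = (168.1 × 4.03) × 8.54 = 677.443 × 8.54 = 5785 J
n(KOH) = 6.16 / 56.11 = 0.1098 mol
Temperature rose, so q_rxn = −|q_surr| = -5.785 kJ
ΔH = q_rxn / n = -52.69 kJ/mol

ΔH = -52.7 kJ/mol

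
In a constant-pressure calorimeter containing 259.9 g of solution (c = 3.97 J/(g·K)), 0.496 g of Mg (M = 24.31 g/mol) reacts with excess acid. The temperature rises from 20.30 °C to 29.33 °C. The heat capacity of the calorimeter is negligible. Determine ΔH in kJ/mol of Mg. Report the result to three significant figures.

|ΔT| = |29.33 − 20.30| = 9.03 °C
|q_surr| = (259.9 × 3.97) × 9.03 = 1031.803 × 9.03 = 9317 J
n(Mg) = 0.496 / 24.31 = 0.02040 mol
Temperature rose, so q_rxn = −|q_surr| = -9.317 kJ
ΔH = q_rxn / n = -456.7 kJ/mol

ΔH = -457 kJ/mol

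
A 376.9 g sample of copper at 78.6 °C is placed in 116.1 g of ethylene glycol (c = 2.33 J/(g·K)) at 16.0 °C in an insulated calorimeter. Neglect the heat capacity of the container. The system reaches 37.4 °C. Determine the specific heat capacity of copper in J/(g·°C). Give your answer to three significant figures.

c = 0.373 J/(g·°C)

q_gained = (116.1 × 2.33) × (37.4 − 16.0) = 5789 J
q_lost = 376.9 × c × (78.6 − 37.4) = 15528.28 c
Set equal: c = 5789 / 15528.28 = 0.373 J/(g·°C)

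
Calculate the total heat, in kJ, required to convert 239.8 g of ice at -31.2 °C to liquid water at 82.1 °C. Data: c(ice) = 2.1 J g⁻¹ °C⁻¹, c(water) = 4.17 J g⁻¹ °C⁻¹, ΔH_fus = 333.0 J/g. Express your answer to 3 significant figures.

q1 (heat ice -31.2→0.0 °C): 239.8 × 2.1 × 31.2 = 15712 J
q2 (melt at 0 °C): 239.8 × 333.0 = 79853 J
q3 (heat water 0.0→82.1 °C): 239.8 × 4.17 × 82.1 = 82097 J
Total: 15712 + 79853 + 82097 = 177662 J = 178 kJ

q = 178 kJ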